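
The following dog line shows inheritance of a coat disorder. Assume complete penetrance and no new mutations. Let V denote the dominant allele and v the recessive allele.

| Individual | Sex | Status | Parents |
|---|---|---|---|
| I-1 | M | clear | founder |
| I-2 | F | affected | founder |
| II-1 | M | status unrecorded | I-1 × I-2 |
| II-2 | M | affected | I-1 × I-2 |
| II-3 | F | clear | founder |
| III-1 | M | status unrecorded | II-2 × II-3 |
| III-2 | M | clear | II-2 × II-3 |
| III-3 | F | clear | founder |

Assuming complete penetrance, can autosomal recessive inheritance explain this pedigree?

A consistent assignment under autosomal recessive exists: I-1 Vv, I-2 vv, II-1 Vv, II-2 vv, II-3 VV, III-1 Vv, III-2 Vv, III-3 VV.
In this assignment every recorded phenotype matches its genotype and every non-founder's genotype is obtainable from its parents' genotypes, so the pedigree is consistent.

Yes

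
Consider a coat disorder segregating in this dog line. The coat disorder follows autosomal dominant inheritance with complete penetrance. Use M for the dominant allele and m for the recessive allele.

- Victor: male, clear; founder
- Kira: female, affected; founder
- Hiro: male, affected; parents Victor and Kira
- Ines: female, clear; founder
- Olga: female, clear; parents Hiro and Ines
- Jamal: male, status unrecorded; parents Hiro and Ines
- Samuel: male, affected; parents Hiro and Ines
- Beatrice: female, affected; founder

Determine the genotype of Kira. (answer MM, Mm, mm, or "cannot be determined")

cannot be determined

Kira's phenotype allows MM or Mm, and no parent or child forces a single allele at both positions; consistent genotype assignments exist with Kira as MM or Mm.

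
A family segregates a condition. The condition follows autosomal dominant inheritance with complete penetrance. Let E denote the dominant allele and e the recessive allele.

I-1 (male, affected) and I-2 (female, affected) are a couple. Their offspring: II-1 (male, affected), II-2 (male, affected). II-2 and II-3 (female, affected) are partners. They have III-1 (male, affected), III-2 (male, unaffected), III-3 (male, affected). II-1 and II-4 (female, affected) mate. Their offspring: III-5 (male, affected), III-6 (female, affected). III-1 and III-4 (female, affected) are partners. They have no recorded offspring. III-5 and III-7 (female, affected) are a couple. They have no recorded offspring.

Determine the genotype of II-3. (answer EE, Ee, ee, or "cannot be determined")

Ee

From phenotype alone, II-3 is EE or Ee.
II-3 is affected so carries E and passed e to III-2 (ee), so II-3 is Ee.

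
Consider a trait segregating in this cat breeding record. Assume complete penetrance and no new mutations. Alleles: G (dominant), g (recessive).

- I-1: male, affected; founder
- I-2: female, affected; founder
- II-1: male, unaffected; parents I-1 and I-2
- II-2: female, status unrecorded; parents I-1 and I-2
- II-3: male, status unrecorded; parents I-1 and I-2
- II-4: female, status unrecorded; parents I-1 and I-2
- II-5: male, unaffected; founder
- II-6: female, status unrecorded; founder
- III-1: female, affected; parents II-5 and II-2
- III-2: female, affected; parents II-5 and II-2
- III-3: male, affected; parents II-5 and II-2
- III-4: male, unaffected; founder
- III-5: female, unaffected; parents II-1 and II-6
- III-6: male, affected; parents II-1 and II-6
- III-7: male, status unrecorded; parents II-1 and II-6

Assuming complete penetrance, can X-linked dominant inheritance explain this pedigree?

A consistent assignment under X-linked dominant exists: I-1 X^G Y, I-2 X^G X^g, II-1 X^g Y, II-2 X^G X^G, II-3 X^G Y, II-4 X^G X^G, II-5 X^g Y, II-6 X^G X^g, III-1 X^G X^g, III-2 X^G X^g, III-3 X^G Y, III-4 X^g Y, III-5 X^g X^g, III-6 X^G Y, III-7 X^G Y.
In this assignment every recorded phenotype matches its genotype and every non-founder's genotype is obtainable from its parents' genotypes, so the pedigree is consistent.

Yes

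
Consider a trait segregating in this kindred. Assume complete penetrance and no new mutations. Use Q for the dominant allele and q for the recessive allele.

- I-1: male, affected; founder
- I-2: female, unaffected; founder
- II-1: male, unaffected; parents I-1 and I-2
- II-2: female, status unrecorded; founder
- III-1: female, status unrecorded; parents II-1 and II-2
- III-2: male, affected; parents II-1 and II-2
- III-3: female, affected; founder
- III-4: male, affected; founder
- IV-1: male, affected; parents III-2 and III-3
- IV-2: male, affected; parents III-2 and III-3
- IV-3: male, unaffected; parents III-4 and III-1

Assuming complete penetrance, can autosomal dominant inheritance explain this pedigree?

Yes

A consistent assignment under autosomal dominant exists: I-1 Qq, I-2 qq, II-1 qq, II-2 QQ, III-1 Qq, III-2 Qq, III-3 QQ, III-4 Qq, IV-1 QQ, IV-2 QQ, IV-3 qq.
In this assignment every recorded phenotype matches its genotype and every non-founder's genotype is obtainable from its parents' genotypes, so the pedigree is consistent.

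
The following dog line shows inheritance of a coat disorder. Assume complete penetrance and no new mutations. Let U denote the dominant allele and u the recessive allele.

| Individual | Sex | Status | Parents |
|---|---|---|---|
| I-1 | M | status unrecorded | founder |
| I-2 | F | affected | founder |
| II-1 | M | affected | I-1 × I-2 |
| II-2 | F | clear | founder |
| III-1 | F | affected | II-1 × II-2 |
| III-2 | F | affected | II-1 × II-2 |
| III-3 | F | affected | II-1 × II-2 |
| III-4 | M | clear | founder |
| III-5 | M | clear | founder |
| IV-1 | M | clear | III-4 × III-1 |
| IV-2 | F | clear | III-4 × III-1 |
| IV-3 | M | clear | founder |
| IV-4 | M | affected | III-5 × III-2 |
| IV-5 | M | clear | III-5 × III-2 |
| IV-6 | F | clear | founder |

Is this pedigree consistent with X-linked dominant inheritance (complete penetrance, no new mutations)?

Yes

A consistent assignment under X-linked dominant exists: I-1 X^U Y, I-2 X^U X^U, II-1 X^U Y, II-2 X^u X^u, III-1 X^U X^u, III-2 X^U X^u, III-3 X^U X^u, III-4 X^u Y, III-5 X^u Y, IV-1 X^u Y, IV-2 X^u X^u, IV-3 X^u Y, IV-4 X^U Y, IV-5 X^u Y, IV-6 X^u X^u.
In this assignment every recorded phenotype matches its genotype and every non-founder's genotype is obtainable from its parents' genotypes, so the pedigree is consistent.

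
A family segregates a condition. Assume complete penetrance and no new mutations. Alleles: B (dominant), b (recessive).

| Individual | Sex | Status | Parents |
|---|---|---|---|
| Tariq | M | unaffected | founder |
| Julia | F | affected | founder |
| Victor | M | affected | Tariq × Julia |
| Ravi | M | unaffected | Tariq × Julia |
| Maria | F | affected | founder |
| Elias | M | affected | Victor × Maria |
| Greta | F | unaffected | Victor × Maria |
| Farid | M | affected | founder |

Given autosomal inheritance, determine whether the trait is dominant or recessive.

dominant

Victor and Maria are both affected yet have an unaffected child Greta. Under a recessive model two affected parents are homozygous and every child would be affected, so the trait cannot be recessive.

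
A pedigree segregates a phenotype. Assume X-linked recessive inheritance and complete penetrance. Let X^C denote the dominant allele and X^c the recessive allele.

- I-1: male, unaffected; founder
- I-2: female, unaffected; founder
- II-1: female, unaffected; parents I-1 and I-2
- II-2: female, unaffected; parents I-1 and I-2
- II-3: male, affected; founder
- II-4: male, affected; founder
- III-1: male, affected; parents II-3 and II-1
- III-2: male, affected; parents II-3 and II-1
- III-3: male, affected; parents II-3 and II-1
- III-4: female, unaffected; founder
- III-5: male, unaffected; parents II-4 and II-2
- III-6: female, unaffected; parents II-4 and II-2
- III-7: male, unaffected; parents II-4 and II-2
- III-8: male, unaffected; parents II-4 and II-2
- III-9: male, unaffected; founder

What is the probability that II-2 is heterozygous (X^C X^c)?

1/17

I-1 is unaffected, so I-1 is X^C Y.
I-2 is unaffected so carries C and passed c to II-1 (X^C X^c, whose C came from I-1), so I-2 is X^C X^c.
Their cross gives offspring ratios 1/2 X^C X^C : 1/2 X^C X^c. Conditioning on II-2 being unaffected, P(X^C X^c) = 1/2 / 1 = 1/2 before taking II-2's own offspring into account.
II-4 is affected, so II-4 is X^c Y.
Now use II-2's offspring. Probability of each recorded status — unaffected son III-5: 1/2 if II-2 is X^C X^c, 1 if X^C X^C; unaffected daughter III-6: 1/2 if II-2 is X^C X^c, 1 if X^C X^C; unaffected son III-7: 1/2 if II-2 is X^C X^c, 1 if X^C X^C; unaffected son III-8: 1/2 if II-2 is X^C X^c, 1 if X^C X^C.
Bayes: P(X^C X^c) = 1/2·1/16 / (1/2·1/16 + 1/2·1) = 1/17.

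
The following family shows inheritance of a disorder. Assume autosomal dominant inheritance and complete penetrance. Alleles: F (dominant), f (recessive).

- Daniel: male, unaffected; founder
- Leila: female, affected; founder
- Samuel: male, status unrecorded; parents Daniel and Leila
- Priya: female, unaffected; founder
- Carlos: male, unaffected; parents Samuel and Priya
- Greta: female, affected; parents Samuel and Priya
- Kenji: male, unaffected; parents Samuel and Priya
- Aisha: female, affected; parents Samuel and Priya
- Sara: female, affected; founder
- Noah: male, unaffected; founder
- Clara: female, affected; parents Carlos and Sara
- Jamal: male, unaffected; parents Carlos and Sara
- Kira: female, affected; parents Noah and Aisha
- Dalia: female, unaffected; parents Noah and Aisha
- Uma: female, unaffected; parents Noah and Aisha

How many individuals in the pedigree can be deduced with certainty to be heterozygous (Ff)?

Obligate heterozygotes: Samuel passed F to Greta (Ff, whose f came from Priya) and received f from Daniel (ff), so Samuel is Ff; Greta is affected so carries F and received f from Priya (ff), so Greta is Ff; Aisha is affected so carries F and received f from Priya (ff), so Aisha is Ff; Sara is affected so carries F and passed f to Jamal (ff), so Sara is Ff; Clara is affected so carries F and received f from Carlos (ff), so Clara is Ff; Kira is affected so carries F and received f from Noah (ff), so Kira is Ff.
Every other individual is either homozygous by phenotype or has at least one consistent homozygous assignment, so the count is 6.

6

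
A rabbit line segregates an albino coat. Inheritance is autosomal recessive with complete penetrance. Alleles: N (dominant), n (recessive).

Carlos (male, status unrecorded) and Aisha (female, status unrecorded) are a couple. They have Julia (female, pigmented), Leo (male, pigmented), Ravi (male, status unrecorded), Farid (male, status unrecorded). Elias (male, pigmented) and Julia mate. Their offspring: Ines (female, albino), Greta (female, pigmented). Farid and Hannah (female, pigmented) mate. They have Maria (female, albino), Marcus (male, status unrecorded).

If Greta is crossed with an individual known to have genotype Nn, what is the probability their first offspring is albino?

Elias is pigmented so carries N and passed n to Ines (nn), so Elias is Nn.
Julia is pigmented so carries N and passed n to Ines (nn), so Julia is Nn.
Greta is a pigmented offspring of Elias (Nn) × Julia (Nn), whose cross gives 1/4 NN : 1/2 Nn : 1/4 nn; conditioning on being pigmented, Greta is NN with probability 1/3, Nn with probability 2/3.
Summing over parental genotype combinations, P(offspring is albino) = 2/3·1/4 = 1/6.

1/6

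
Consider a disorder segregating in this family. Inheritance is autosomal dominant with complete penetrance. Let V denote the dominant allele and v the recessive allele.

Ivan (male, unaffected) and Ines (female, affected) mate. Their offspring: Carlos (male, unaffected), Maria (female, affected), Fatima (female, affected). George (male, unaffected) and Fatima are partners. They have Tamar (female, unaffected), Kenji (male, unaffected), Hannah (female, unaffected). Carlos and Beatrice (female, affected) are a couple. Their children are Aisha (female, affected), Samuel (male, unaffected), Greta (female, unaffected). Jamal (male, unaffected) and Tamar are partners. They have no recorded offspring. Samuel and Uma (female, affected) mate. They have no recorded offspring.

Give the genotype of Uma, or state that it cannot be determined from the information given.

Uma's phenotype allows VV or Vv, and no parent or child forces a single allele at both positions; consistent genotype assignments exist with Uma as VV or Vv.

cannot be determined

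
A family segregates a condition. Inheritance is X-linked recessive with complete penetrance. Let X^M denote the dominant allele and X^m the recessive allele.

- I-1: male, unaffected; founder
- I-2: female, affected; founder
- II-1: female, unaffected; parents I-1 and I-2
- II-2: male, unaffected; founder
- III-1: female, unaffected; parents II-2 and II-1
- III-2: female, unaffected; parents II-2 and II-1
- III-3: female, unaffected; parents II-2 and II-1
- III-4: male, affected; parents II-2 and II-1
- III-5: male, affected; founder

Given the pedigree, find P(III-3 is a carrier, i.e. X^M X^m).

II-2 is unaffected, so II-2 is X^M Y.
II-1 is unaffected so carries M and received m from I-2 (X^m X^m), so II-1 is X^M X^m.
Their cross gives offspring ratios 1/2 X^M X^M : 1/2 X^M X^m. Conditioning on III-3 being unaffected, P(X^M X^m) = 1/2 / 1 = 1/2.

1/2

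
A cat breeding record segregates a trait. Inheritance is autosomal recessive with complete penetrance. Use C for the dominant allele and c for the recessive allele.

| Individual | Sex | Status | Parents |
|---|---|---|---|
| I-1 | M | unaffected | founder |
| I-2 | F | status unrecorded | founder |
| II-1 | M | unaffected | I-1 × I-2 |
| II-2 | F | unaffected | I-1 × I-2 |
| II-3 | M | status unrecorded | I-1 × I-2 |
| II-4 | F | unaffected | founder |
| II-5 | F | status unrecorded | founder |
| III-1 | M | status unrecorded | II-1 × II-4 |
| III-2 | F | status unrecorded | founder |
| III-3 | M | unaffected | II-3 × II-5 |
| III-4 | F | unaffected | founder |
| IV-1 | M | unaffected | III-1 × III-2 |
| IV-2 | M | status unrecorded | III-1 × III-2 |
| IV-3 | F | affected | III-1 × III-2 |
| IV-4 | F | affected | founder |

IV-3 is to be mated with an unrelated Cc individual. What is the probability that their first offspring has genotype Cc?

IV-3 is affected, so IV-3 is cc.
The cross gives 1/2 Cc : 1/2 cc, so P(offspring has genotype Cc) = 1/2.

1/2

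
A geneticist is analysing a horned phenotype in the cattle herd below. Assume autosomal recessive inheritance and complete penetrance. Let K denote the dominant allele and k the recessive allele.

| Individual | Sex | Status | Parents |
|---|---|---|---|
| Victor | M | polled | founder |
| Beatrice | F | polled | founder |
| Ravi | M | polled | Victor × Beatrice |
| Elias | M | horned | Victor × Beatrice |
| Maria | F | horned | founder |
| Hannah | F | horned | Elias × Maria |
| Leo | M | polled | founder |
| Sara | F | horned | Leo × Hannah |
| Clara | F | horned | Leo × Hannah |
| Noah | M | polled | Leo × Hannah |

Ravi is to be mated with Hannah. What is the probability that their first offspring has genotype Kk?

Victor is polled so carries K and passed k to Elias (kk), so Victor is Kk.
Beatrice is polled so carries K and passed k to Elias (kk), so Beatrice is Kk.
Ravi is a polled offspring of Victor (Kk) × Beatrice (Kk), whose cross gives 1/4 KK : 1/2 Kk : 1/4 kk; conditioning on being polled, Ravi is KK with probability 1/3, Kk with probability 2/3.
Hannah is horned, so Hannah is kk.
Summing over parental genotype combinations, P(offspring has genotype Kk) = 1/3·1 + 2/3·1/2 = 2/3.

2/3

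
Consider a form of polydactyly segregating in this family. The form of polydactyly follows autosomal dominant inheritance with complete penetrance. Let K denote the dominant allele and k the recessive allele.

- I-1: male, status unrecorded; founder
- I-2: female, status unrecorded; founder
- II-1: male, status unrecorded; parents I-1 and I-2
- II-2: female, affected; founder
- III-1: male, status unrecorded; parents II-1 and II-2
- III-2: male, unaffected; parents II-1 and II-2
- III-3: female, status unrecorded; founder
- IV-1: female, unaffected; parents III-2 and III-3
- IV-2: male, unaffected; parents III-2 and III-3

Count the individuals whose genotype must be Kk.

Obligate heterozygotes: II-2 is affected so carries K and passed k to III-2 (kk), so II-2 is Kk.
Every other individual is either homozygous by phenotype or has at least one consistent homozygous assignment, so the count is 1.

1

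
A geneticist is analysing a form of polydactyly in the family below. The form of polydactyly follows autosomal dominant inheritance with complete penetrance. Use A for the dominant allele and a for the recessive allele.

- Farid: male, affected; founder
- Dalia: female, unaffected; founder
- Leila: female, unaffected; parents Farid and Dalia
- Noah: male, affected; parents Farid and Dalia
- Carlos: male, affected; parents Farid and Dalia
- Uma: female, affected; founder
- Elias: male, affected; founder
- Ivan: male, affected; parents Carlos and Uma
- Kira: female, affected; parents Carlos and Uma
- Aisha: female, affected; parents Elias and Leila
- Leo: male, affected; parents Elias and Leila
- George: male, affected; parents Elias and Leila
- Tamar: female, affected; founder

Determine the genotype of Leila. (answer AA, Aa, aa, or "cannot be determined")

aa

Leila is unaffected, so Leila is aa.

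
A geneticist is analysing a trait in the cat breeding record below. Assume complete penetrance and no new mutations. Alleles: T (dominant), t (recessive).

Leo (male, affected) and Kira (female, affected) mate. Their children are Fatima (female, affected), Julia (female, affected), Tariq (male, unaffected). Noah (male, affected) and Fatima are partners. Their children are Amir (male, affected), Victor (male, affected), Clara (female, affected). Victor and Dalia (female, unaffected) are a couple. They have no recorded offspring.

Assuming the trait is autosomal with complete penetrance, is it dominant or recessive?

dominant

Leo and Kira are both affected yet have an unaffected child Tariq. Under a recessive model two affected parents are homozygous and every child would be affected, so the trait cannot be recessive.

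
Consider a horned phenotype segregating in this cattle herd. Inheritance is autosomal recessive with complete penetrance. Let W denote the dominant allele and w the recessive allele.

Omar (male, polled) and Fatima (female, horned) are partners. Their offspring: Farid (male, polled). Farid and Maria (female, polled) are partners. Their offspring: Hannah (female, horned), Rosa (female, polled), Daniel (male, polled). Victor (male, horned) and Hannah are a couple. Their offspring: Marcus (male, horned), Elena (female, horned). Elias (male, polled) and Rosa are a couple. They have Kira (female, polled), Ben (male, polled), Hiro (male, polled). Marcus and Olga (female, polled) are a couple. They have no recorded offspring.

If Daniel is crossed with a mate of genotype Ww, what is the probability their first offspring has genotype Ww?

1/2

Farid is polled so carries W and received w from Fatima (ww), so Farid is Ww.
Maria is polled so carries W and passed w to Hannah (ww), so Maria is Ww.
Daniel is a polled offspring of Farid (Ww) × Maria (Ww), whose cross gives 1/4 WW : 1/2 Ww : 1/4 ww; conditioning on being polled, Daniel is WW with probability 1/3, Ww with probability 2/3.
Summing over parental genotype combinations, P(offspring has genotype Ww) = 1/3·1/2 + 2/3·1/2 = 1/2.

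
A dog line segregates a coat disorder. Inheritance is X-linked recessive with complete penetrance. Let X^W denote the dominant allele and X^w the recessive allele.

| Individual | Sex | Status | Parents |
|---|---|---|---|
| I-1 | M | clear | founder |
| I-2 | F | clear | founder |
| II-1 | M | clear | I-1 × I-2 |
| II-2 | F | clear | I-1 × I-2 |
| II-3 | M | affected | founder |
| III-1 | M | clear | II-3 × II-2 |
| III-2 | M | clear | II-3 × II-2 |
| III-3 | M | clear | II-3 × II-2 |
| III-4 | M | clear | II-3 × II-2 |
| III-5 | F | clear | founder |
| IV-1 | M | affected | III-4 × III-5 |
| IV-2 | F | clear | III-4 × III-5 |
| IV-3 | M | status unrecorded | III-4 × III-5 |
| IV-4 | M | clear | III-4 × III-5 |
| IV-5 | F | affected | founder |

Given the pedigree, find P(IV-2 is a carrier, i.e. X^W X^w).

1/2

III-4 is clear, so III-4 is X^W Y.
III-5 is clear so carries W and passed w to IV-1 (X^w Y), so III-5 is X^W X^w.
Their cross gives offspring ratios 1/2 X^W X^W : 1/2 X^W X^w. Conditioning on IV-2 being clear, P(X^W X^w) = 1/2 / 1 = 1/2.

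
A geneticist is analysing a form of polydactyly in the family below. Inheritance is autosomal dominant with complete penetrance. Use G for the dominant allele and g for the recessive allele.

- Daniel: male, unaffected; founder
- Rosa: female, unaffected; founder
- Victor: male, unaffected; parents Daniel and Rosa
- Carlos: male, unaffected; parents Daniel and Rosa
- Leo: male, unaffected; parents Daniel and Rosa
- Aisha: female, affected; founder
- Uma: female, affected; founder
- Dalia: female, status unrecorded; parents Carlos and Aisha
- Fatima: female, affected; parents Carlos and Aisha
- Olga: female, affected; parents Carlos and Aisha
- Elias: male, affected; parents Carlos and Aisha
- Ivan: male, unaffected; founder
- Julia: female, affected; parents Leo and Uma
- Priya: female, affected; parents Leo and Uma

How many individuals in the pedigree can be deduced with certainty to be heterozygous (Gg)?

5

Obligate heterozygotes: Fatima is affected so carries G and received g from Carlos (gg), so Fatima is Gg; Olga is affected so carries G and received g from Carlos (gg), so Olga is Gg; Elias is affected so carries G and received g from Carlos (gg), so Elias is Gg; Julia is affected so carries G and received g from Leo (gg), so Julia is Gg; Priya is affected so carries G and received g from Leo (gg), so Priya is Gg.
Every other individual is either homozygous by phenotype or has at least one consistent homozygous assignment, so the count is 5.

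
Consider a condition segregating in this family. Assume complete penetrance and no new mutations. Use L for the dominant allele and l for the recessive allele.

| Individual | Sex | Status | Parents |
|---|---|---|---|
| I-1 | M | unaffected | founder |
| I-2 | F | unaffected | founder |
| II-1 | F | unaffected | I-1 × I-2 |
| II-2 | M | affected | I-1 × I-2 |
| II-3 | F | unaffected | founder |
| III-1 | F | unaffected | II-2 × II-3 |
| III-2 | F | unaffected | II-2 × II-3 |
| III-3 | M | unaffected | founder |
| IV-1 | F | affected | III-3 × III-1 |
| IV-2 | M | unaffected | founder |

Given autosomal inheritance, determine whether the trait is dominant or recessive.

I-1 and I-2 are both unaffected yet have an affected child II-2. Under dominance, an affected child requires at least one affected parent, so the trait cannot be dominant.

recessive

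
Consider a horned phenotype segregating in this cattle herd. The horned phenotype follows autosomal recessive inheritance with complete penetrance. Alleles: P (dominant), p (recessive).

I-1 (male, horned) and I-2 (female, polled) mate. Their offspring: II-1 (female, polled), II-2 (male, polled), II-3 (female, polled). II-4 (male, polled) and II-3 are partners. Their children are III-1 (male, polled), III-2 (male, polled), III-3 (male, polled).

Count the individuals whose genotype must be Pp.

Obligate heterozygotes: II-1 is polled so carries P and received p from I-1 (pp), so II-1 is Pp; II-2 is polled so carries P and received p from I-1 (pp), so II-2 is Pp; II-3 is polled so carries P and received p from I-1 (pp), so II-3 is Pp.
Every other individual is either homozygous by phenotype or has at least one consistent homozygous assignment, so the count is 3.

3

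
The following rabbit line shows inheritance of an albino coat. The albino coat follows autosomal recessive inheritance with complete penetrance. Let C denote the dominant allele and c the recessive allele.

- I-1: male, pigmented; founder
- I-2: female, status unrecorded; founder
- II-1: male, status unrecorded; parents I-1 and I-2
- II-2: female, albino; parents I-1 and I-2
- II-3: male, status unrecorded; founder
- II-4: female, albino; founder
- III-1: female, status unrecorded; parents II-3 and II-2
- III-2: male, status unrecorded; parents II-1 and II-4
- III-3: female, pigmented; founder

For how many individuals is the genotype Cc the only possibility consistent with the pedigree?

1

Obligate heterozygotes: I-1 is pigmented so carries C and passed c to II-2 (cc), so I-1 is Cc.
Every other individual is either homozygous by phenotype or has at least one consistent homozygous assignment, so the count is 1.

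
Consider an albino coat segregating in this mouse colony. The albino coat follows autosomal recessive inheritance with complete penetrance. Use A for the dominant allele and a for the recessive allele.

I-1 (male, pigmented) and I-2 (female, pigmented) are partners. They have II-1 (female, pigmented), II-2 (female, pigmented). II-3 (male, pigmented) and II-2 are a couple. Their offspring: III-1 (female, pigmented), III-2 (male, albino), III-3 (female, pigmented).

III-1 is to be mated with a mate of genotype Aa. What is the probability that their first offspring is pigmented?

II-3 is pigmented so carries A and passed a to III-2 (aa), so II-3 is Aa.
II-2 is pigmented so carries A and passed a to III-2 (aa), so II-2 is Aa.
III-1 is a pigmented offspring of II-3 (Aa) × II-2 (Aa), whose cross gives 1/4 AA : 1/2 Aa : 1/4 aa; conditioning on being pigmented, III-1 is AA with probability 1/3, Aa with probability 2/3.
Summing over parental genotype combinations, P(offspring is pigmented) = 1/3·1 + 2/3·3/4 = 5/6.

5/6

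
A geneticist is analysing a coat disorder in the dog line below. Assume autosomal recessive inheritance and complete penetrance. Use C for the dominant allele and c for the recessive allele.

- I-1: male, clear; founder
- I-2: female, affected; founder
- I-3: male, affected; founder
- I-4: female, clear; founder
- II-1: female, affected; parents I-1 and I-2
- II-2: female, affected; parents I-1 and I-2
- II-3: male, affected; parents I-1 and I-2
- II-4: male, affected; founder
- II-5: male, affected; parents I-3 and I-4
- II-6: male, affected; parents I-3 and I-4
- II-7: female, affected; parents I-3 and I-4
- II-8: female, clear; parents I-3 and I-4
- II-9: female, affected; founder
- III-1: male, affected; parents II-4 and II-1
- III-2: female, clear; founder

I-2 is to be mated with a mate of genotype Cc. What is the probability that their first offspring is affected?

1/2

I-2 is affected, so I-2 is cc.
The cross gives 1/2 Cc : 1/2 cc, so P(offspring is affected) = 1/2.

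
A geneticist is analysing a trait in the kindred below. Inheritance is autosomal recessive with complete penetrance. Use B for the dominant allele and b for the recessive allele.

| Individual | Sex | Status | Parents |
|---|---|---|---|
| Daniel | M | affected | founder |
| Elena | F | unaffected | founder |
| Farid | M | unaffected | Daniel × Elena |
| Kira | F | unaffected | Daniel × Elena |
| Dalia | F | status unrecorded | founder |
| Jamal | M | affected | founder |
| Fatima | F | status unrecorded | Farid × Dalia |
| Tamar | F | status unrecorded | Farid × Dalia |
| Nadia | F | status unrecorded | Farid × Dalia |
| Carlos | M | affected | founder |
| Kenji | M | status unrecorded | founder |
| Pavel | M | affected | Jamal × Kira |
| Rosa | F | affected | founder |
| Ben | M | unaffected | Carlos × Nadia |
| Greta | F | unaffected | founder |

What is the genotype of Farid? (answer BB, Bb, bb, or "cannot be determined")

From phenotype alone, Farid is BB or Bb.
Farid is unaffected so carries B and received b from Daniel (bb), so Farid is Bb.

Bb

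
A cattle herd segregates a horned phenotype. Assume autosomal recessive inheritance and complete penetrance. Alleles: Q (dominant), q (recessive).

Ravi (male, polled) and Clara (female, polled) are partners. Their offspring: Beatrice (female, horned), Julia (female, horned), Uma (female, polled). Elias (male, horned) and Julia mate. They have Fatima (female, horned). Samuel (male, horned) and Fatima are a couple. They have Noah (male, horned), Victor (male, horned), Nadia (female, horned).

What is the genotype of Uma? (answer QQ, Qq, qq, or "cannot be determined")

Uma's phenotype allows QQ or Qq, and no parent or child forces a single allele at both positions; consistent genotype assignments exist with Uma as QQ or Qq.

cannot be determined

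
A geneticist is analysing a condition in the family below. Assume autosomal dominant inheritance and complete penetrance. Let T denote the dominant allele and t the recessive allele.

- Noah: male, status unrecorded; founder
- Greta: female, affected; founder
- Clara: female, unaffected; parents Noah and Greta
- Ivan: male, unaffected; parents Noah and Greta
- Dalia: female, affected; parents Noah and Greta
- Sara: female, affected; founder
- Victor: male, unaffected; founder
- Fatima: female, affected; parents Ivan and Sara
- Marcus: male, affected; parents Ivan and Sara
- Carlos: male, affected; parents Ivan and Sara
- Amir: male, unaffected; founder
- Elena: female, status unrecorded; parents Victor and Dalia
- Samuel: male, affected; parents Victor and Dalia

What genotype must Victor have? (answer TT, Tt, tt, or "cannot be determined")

tt

Victor is unaffected, so Victor is tt.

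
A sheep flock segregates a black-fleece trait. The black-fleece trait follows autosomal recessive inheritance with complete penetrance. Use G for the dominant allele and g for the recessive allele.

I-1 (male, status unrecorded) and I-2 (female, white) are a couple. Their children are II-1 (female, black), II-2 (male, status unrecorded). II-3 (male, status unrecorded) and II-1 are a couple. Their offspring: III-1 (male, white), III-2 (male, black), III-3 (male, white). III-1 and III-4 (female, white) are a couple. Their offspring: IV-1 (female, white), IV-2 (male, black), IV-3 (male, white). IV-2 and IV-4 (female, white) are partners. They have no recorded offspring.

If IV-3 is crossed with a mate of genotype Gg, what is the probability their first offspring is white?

III-1 is white so carries G and received g from II-1 (gg), so III-1 is Gg.
III-4 is white so carries G and passed g to IV-2 (gg), so III-4 is Gg.
IV-3 is a white offspring of III-1 (Gg) × III-4 (Gg), whose cross gives 1/4 GG : 1/2 Gg : 1/4 gg; conditioning on being white, IV-3 is GG with probability 1/3, Gg with probability 2/3.
Summing over parental genotype combinations, P(offspring is white) = 1/3·1 + 2/3·3/4 = 5/6.

5/6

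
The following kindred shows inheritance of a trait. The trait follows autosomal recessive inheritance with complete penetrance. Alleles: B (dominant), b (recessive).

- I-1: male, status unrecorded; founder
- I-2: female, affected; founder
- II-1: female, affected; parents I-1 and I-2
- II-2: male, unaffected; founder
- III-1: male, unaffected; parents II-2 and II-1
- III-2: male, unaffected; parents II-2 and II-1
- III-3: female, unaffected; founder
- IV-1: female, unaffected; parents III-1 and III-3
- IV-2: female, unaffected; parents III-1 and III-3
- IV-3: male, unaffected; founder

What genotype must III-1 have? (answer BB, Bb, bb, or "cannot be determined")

Bb

From phenotype alone, III-1 is BB or Bb.
III-1 is unaffected so carries B and received b from II-1 (bb), so III-1 is Bb.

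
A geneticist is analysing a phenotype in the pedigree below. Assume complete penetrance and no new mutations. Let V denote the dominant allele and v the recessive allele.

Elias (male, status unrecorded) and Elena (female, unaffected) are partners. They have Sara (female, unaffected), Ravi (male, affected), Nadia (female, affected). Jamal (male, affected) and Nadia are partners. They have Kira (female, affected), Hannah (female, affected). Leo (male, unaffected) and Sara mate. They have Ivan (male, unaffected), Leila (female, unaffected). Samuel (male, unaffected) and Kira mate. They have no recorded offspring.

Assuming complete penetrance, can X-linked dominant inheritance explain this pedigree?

Under X-linked dominant, Ravi (affected, male) cannot arise from Elias (unrecorded) × Elena (unaffected).

No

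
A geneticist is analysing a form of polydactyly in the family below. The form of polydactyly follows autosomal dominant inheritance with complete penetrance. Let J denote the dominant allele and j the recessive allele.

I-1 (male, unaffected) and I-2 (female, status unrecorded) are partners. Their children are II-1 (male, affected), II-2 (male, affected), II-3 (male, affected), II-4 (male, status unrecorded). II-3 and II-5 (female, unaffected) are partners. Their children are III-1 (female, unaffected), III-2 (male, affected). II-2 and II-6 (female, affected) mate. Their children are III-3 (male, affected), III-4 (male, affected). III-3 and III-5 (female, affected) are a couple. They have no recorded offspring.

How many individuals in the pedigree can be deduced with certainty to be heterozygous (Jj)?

Obligate heterozygotes: II-1 is affected so carries J and received j from I-1 (jj), so II-1 is Jj; II-2 is affected so carries J and received j from I-1 (jj), so II-2 is Jj; II-3 is affected so carries J and received j from I-1 (jj), so II-3 is Jj; III-2 is affected so carries J and received j from II-5 (jj), so III-2 is Jj.
Every other individual is either homozygous by phenotype or has at least one consistent homozygous assignment, so the count is 4.

4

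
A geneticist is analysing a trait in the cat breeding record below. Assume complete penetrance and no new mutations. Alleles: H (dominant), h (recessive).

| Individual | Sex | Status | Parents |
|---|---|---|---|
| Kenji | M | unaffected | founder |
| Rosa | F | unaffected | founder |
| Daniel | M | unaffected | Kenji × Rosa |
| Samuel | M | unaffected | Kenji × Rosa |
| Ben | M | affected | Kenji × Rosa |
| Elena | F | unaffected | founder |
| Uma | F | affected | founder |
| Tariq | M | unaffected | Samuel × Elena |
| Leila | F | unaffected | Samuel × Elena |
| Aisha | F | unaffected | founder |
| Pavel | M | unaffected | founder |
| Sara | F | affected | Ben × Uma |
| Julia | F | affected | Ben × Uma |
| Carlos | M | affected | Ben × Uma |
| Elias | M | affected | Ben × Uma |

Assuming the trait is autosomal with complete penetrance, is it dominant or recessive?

recessive

Kenji and Rosa are both unaffected yet have an affected child Ben. Under dominance, an affected child requires at least one affected parent, so the trait cannot be dominant.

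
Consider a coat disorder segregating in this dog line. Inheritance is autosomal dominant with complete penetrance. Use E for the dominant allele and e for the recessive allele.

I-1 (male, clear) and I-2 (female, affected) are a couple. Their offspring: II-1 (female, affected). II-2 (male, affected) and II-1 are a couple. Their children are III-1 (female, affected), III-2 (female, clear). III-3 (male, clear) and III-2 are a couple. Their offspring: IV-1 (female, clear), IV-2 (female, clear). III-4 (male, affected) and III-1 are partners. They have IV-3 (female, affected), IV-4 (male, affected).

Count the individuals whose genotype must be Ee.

Obligate heterozygotes: II-1 is affected so carries E and received e from I-1 (ee), so II-1 is Ee; II-2 is affected so carries E and passed e to III-2 (ee), so II-2 is Ee.
Every other individual is either homozygous by phenotype or has at least one consistent homozygous assignment, so the count is 2.

2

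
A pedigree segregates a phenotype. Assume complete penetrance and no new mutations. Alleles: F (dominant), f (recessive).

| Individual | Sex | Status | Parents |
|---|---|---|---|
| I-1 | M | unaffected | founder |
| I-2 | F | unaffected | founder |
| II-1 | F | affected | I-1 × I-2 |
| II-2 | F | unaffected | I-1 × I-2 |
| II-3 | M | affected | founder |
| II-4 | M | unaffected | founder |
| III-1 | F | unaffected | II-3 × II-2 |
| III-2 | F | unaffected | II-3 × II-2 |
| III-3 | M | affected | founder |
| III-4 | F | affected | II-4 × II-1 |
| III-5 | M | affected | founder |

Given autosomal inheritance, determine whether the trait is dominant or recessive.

I-1 and I-2 are both unaffected yet have an affected child II-1. Under dominance, an affected child requires at least one affected parent, so the trait cannot be dominant.

recessive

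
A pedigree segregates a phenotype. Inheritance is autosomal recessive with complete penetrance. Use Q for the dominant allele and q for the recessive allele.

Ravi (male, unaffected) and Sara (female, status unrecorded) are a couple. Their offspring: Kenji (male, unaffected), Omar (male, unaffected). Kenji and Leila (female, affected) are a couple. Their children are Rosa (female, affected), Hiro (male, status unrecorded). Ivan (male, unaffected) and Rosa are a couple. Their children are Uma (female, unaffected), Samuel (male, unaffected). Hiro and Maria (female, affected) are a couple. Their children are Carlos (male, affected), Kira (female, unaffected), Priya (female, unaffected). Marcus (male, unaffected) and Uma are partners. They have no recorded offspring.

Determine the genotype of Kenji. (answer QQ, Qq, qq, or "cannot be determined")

From phenotype alone, Kenji is QQ or Qq.
Kenji is unaffected so carries Q and passed q to Rosa (qq), so Kenji is Qq.

Qq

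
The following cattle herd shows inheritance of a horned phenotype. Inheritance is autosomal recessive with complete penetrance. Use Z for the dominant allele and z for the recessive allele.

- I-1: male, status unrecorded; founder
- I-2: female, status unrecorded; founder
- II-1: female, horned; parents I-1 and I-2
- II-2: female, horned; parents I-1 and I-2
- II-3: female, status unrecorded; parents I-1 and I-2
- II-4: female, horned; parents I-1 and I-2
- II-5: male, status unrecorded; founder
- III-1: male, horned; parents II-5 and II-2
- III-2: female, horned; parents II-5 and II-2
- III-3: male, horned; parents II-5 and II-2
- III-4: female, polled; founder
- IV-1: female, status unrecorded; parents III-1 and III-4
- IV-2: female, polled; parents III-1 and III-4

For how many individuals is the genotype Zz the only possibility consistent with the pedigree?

Obligate heterozygotes: IV-2 is polled so carries Z and received z from III-1 (zz), so IV-2 is Zz.
Every other individual is either homozygous by phenotype or has at least one consistent homozygous assignment, so the count is 1.

1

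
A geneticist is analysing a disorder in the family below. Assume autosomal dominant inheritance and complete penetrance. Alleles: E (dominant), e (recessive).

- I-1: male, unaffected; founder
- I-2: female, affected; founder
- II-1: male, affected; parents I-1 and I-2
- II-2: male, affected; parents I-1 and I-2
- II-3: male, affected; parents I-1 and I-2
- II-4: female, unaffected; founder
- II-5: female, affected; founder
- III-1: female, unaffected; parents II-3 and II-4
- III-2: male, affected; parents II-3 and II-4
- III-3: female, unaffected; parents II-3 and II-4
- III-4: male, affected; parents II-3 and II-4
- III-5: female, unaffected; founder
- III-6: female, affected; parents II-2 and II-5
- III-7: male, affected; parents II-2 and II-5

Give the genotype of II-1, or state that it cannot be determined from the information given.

From phenotype alone, II-1 is EE or Ee.
II-1 is affected so carries E and received e from I-1 (ee), so II-1 is Ee.

Ee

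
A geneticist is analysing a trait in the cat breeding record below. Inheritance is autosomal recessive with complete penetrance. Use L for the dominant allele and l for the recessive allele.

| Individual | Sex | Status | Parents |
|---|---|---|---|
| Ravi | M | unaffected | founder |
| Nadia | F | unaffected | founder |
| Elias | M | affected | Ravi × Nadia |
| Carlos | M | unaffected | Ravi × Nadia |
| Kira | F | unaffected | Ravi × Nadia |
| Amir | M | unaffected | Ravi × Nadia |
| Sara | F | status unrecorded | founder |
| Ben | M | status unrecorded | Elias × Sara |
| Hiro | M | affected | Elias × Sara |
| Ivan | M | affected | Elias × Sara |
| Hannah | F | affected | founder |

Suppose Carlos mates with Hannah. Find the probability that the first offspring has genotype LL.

0

Ravi is unaffected so carries L and passed l to Elias (ll), so Ravi is Ll.
Nadia is unaffected so carries L and passed l to Elias (ll), so Nadia is Ll.
Carlos is an unaffected offspring of Ravi (Ll) × Nadia (Ll), whose cross gives 1/4 LL : 1/2 Ll : 1/4 ll; conditioning on being unaffected, Carlos is LL with probability 1/3, Ll with probability 2/3.
Hannah is affected, so Hannah is ll.
Summing over parental genotype combinations, P(offspring has genotype LL) = 0 = 0.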